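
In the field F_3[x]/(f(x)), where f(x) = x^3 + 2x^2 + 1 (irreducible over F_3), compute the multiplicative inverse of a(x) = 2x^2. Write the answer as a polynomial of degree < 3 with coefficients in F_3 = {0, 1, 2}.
a(x)^(-1) ≡ x + 2 (mod f(x))

Since f is irreducible over F_3, F_3[x]/(f) is a field and a(x) ≠ 0 has an inverse. Apply the extended Euclidean algorithm to f(x) and a(x) in F_3[x]: f(x) = (2x + 1)·a(x) + (1). The last nonzero remainder is the constant 1 = gcd(f, a) in F_3. Back-substituting through the division chain expresses 1 = s(x)·a(x) + t(x)·f(x) with s(x) ≡ x + 2 (mod f), so a(x)^(-1) ≡ s(x) = x + 2 (mod f). Check: (2x^2)·(x + 2) = 2x^3 + x^2 ≡ 1 (mod x^3 + 2x^2 + 1).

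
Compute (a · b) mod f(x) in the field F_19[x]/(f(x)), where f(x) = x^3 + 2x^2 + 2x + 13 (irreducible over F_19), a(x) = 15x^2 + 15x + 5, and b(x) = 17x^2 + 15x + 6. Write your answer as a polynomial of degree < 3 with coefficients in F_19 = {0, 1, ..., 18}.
a · b ≡ 7x^2 + 7x + 2 (mod f(x))

Multiply in F_19[x]: a(x)·b(x) = (15x^2 + 15x + 5)·(17x^2 + 15x + 6) = 8x^4 + 5x^3 + x^2 + 13x + 11. This has degree ≥ 3, so divide by f(x) over F_19: 8x^4 + 5x^3 + x^2 + 13x + 11 = (8x + 8)·(x^3 + 2x^2 + 2x + 13) + (7x^2 + 7x + 2). Hence a·b ≡ 7x^2 + 7x + 2 (mod f). (F_19[x]/(f) is a field with 19^3 = 6859 elements since f is irreducible of degree 3.)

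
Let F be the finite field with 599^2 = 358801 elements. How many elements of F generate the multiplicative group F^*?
There are φ(358800) = 84480 primitive elements

F_q^* is cyclic of order q - 1 = 358800. A cyclic group of order m has exactly φ(m) generators. Here m = 358800 = 2^4 · 3 · 5^2 · 13 · 23, so the number of primitive elements is φ(358800) = 84480.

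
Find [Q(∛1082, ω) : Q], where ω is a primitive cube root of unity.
[Q(∛1082, ω) : Q] = 6

[Q(∛1082):Q] = 3 (min poly x^3 - 1082, irreducible since 1082 is not a perfect cube). [Q(ω):Q] = 2 (min poly x^2 + x + 1). Since Q(∛1082) ⊂ R and ω ∉ R, we have ω ∉ Q(∛1082), so x^2 + x + 1 remains irreducible over Q(∛1082) and [Q(∛1082, ω) : Q(∛1082)] = 2. By the tower law, [Q(∛1082, ω) : Q] = 3 · 2 = 6. (In fact Q(∛1082, ω) is the splitting field of x^3 - 1082 over Q.)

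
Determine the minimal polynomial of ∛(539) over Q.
m_α(x) = x^3 - 539

α satisfies α^3 = 539, so x^3 - 539 annihilates α. By the rational root test, a rational root p/q (in lowest terms) of x^3 - 539 would satisfy p^3 = 539 q^3, forcing q = 1 and p^3 = 539; but 539 is not a perfect cube, contradiction. A monic cubic over Q with no rational root is irreducible (any nontrivial factorization would include a linear factor). Hence x^3 - 539 is the minimal polynomial of α, and in particular [Q(α):Q] = 3.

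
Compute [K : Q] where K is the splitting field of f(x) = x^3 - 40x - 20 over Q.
[K : Q] = 6

By the rational root test, any rational root of the monic integer polynomial f(x) = x^3 - 40x - 20 must be an integer dividing the constant term -20, i.e. one of ±{1, 2, 4, 5, 10, 20}. Evaluating: f(1) = -59, f(-1) = 19, f(2) = -92, f(-2) = 52, f(4) = -116, f(-4) = 76, f(5) = -95, f(-5) = 55, f(10) = 580, f(-10) = -620, f(20) = 7180, f(-20) = -7220; none is 0, so f has no rational root and is therefore irreducible over Q (a cubic with no linear factor over a field is irreducible). For an irreducible cubic, the Galois group is A_3 or S_3 according as the discriminant disc(f) = -4a^3 - 27b^2 = -4·(-40)^3 - 27·(-20)^2 = 245200 is or is not a square in Q. Here disc(f) = 245200 is not a perfect square in Q, so the Galois group of f over Q is not contained in A_3 and must be all of S_3. The splitting field has degree |S_3| = 6 over Q, so [K : Q] = 6.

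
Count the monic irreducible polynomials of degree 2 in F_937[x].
There are 438516 monic irreducible polynomials of degree 2 over F_937

Each element of F_{937^2} that lies in no proper subfield is a root of exactly one monic irreducible of degree 2 over F_937, and each such polynomial has 2 distinct roots in F_{937^2}. By Möbius inversion the count is N_937(2) = (1/2) Σ_{d|2} μ(2/d) · 937^d = (1/2)(μ(2)·937^1 + μ(1)·937^2) = 877032/2 = 438516.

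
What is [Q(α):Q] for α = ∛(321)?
[Q(α):Q] = 3

The minimal polynomial of α is x^3 - 321, irreducible over Q since 321 is not a perfect cube (so x^3 - 321 has no rational root). Hence [Q(α):Q] = deg(m_α) = 3.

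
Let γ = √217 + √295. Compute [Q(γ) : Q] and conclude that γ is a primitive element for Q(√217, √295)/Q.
[Q(γ) : Q] = 4 (equivalently, Q(γ) = Q(√217, √295))

Obviously Q(γ) ⊆ Q(√217, √295), and [Q(√217, √295):Q] = 4 (since 217, 295 are distinct squarefree integers > 1 with 64015 not a perfect square). To show equality we compute the minimal polynomial of γ. From γ = √217 + √295: γ^2 = 217 + 2√(64015) + 295 = 512 + 2√(64015), so γ^2 - 512 = 2√(64015); squaring, (γ^2 - 512)^2 = 4·64015, i.e. γ^4 - 1024γ^2 + 262144 - 256060 = 0, i.e. γ^4 - 1024γ^2 + 6084 = 0. So γ is a root of x^4 - 1024x^2 + 6084. This polynomial is irreducible over Q: it has no rational root (each ±√217 ± √295 is irrational), and any factorization into two quadratics over Q would force √(64015) ∈ Q (pairing opposite roots) or √217, √295 ∈ Q (other pairings), all impossible. Hence [Q(γ):Q] = 4 = [Q(√217, √295):Q], so Q(γ) = Q(√217, √295).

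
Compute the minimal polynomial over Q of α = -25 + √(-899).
m_α(x) = x^2 + 50x + 1524

From α + 25 = √(-899), squaring gives (α + 25)^2 = -899, i.e. α^2 + 50α + 625 = -899, so α^2 + 50α + 1524 = 0. The discriminant of x^2 + 50x + 1524 is (50)^2 - 4·(1524) = 2500 - 6096 = -3596, and 4·(-899) is not a perfect square in Q since -899 is squarefree and ≠ 1. Hence x^2 + 50x + 1524 is irreducible over Q and is the minimal polynomial of α.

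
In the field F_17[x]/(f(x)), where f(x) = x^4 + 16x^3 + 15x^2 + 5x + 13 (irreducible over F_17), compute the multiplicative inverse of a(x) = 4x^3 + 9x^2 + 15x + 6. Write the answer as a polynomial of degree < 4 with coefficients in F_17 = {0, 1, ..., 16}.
a(x)^(-1) ≡ 11x^3 + 2x^2 + 16x + 2 (mod f(x))

Since f is irreducible over F_17, F_17[x]/(f) is a field and a(x) ≠ 0 has an inverse. Apply the extended Euclidean algorithm to f(x) and a(x) in F_17[x]: f(x) = (13x + 13)·a(x) + (9x^2 + 4x + 3);  a(x) = (8x + 5)·(9x^2 + 4x + 3) + (5x + 8);  (9x^2 + 4x + 3) = (12x + 2)·(5x + 8) + (4). The last nonzero remainder is the constant 4 = gcd(f, a) in F_17. Back-substituting through the division chain expresses 4 = s(x)·a(x) + t(x)·f(x) with s(x) ≡ 10x^3 + 8x^2 + 13x + 8 (mod f), so (10x^3 + 8x^2 + 13x + 8)·a(x) ≡ 4 (mod f). Multiplying by 4^(-1) ≡ 13 in F_17 gives a(x)^(-1) ≡ 13·(10x^3 + 8x^2 + 13x + 8) ≡ 11x^3 + 2x^2 + 16x + 2 (mod f). Check: (4x^3 + 9x^2 + 15x + 6)·(11x^3 + 2x^2 + 16x + 2) = 10x^6 + 5x^5 + 9x^4 + 10x^3 + 15x^2 + 7x + 12 ≡ 1 (mod x^4 + 16x^3 + 15x^2 + 5x + 13).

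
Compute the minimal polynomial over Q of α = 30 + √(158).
m_α(x) = x^2 - 60x + 742

From α - 30 = √(158), squaring gives (α - 30)^2 = 158, i.e. α^2 - 60α + 900 = 158, so α^2 - 60α + 742 = 0. The discriminant of x^2 - 60x + 742 is (-60)^2 - 4·(742) = 3600 - 2968 = 632, and 4·(158) is not a perfect square in Q since 158 is squarefree and ≠ 1. Hence x^2 - 60x + 742 is irreducible over Q and is the minimal polynomial of α.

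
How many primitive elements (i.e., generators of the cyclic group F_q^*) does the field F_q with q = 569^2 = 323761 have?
There are φ(323760) = 80640 primitive elements

F_q^* is cyclic of order q - 1 = 323760. A cyclic group of order m has exactly φ(m) generators. Here m = 323760 = 2^4 · 3 · 5 · 19 · 71, so the number of primitive elements is φ(323760) = 80640.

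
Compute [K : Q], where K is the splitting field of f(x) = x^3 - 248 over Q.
[K : Q] = 6

The roots of x^3 - 248 are ∛248, ω∛248, ω^2∛248 where ω = e^(2πi/3) is a primitive cube root of unity, so K = Q(∛248, ω). Now [Q(∛248):Q] = 3 (since 248 is not a perfect cube, x^3 - 248 is irreducible) and [Q(ω):Q] = 2. Both 2 and 3 divide [K:Q], and [K:Q] ≤ 3·2 = 6, so [K:Q] = 6. (Equivalently: Q(∛248) ⊂ R but ω ∉ R, so [K : Q(∛248)] = 2.)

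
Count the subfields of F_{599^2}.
F_{599^2} has 2 subfields

The subfields of F_{p^n} are exactly the fields F_{p^d} for d | n (each is the fixed field of the unique index-d subgroup of Gal(F_{p^n}/F_p) ≅ Z/nZ). The divisors of n = 2 are {1, 2}, giving 2 subfields: F_{599^1}, F_{599^2}.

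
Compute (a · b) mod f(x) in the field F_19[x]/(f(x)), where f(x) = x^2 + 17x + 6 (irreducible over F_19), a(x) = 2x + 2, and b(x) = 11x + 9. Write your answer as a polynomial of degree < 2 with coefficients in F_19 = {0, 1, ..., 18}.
a · b ≡ 8x (mod f(x))

Multiply in F_19[x]: a(x)·b(x) = (2x + 2)·(11x + 9) = 3x^2 + 2x + 18. This has degree ≥ 2, so divide by f(x) over F_19: 3x^2 + 2x + 18 = (3)·(x^2 + 17x + 6) + (8x). Hence a·b ≡ 8x (mod f). (F_19[x]/(f) is a field with 19^2 = 361 elements since f is irreducible of degree 2.)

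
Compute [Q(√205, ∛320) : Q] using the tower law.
[Q(√205, ∛320) : Q] = 6

Let L = Q(√205, ∛320). Since Q(√205) ⊂ L and [Q(√205):Q] = 2, the tower law gives 2 | [L:Q]. Likewise Q(∛320) ⊂ L with [Q(∛320):Q] = 3 (because 320 is not a perfect cube), so 3 | [L:Q]. As gcd(2,3) = 1, [L:Q] is divisible by 6. Conversely L is generated over Q by √205 and ∛320, so [L:Q] ≤ 2·3 = 6. Therefore [Q(√205, ∛320) : Q] = 6.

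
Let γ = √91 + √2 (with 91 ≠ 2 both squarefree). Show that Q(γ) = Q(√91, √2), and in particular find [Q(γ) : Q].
[Q(γ) : Q] = 4 (equivalently, Q(γ) = Q(√91, √2))

Obviously Q(γ) ⊆ Q(√91, √2), and [Q(√91, √2):Q] = 4 (since 91, 2 are distinct squarefree integers > 1 with 182 not a perfect square). To show equality we compute the minimal polynomial of γ. From γ = √91 + √2: γ^2 = 91 + 2√(182) + 2 = 93 + 2√(182), so γ^2 - 93 = 2√(182); squaring, (γ^2 - 93)^2 = 4·182, i.e. γ^4 - 186γ^2 + 8649 - 728 = 0, i.e. γ^4 - 186γ^2 + 7921 = 0. So γ is a root of x^4 - 186x^2 + 7921. This polynomial is irreducible over Q: it has no rational root (each ±√91 ± √2 is irrational), and any factorization into two quadratics over Q would force √(182) ∈ Q (pairing opposite roots) or √91, √2 ∈ Q (other pairings), all impossible. Hence [Q(γ):Q] = 4 = [Q(√91, √2):Q], so Q(γ) = Q(√91, √2).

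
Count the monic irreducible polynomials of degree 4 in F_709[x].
There are 63171921270 monic irreducible polynomials of degree 4 over F_709

Each element of F_{709^4} that lies in no proper subfield is a root of exactly one monic irreducible of degree 4 over F_709, and each such polynomial has 4 distinct roots in F_{709^4}. By Möbius inversion the count is N_709(4) = (1/4) Σ_{d|4} μ(4/d) · 709^d = (1/4)(μ(4)·709^1 + μ(2)·709^2 + μ(1)·709^4) = 252687685080/4 = 63171921270.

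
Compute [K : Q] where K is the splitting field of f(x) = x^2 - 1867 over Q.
[K : Q] = 2

f(x) = x^2 - 1867 factors as (x - √1867)(x + √1867). The splitting field is K = Q(√1867). Since 1867 is squarefree and > 1, it is not a perfect square, so x^2 - 1867 is irreducible over Q and [Q(√1867) : Q] = 2. Hence [K : Q] = 2.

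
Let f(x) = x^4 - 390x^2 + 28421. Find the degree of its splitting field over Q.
[K : Q] = 4

Solving the quadratic in x^2: x^2 = (390 ± √(390^2 - 4·28421))/2 = (390 ± √38416)/2 = (390 ± 196)/2, giving x^2 = 97 or x^2 = 293. So f(x) = (x^2 - 97)(x^2 - 293) and the roots of f are ±√97, ±√293. Hence the splitting field is K = Q(√97, √293). Since 97 and 293 are distinct squarefree integers > 1, their product 28421 is not a perfect square, so √293 ∉ Q(√97). By the tower law [K:Q] = [Q(√97,√293):Q(√97)] · [Q(√97):Q] = 2 · 2 = 4.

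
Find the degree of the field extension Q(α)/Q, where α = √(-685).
[Q(α):Q] = 2

[Q(α):Q] equals the degree of the minimal polynomial of α. Here α^2 = -685 and x^2 + 685 is irreducible (d = -685 is squarefree, ≠ 1, hence not a square), so deg(m_α) = 2. Thus [Q(α):Q] = 2.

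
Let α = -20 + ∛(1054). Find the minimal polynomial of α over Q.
m_α(x) = x^3 + 60x^2 + 1200x + 6946

Set β = α + 20 = ∛(1054), so β^3 = 1054. Then (α + 20)^3 - 1054 = 0, i.e. α is a root of g(x) = (x + 20)^3 - 1054 = x^3 + 60x^2 + 1200x + 6946. Since g(x) = h(x + 20) where h(x) = x^3 - 1054, and h is irreducible over Q (because 1054 is not a perfect cube, so h has no rational root, and a monic cubic with no rational root is irreducible), g is also irreducible (irreducibility is preserved under the substitution x → x + 20). Hence m_α(x) = x^3 + 60x^2 + 1200x + 6946.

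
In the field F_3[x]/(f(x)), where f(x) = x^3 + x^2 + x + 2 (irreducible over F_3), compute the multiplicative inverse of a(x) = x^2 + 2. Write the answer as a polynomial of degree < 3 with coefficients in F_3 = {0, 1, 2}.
a(x)^(-1) ≡ x^2 + x + 2 (mod f(x))

Since f is irreducible over F_3, F_3[x]/(f) is a field and a(x) ≠ 0 has an inverse. Apply the extended Euclidean algorithm to f(x) and a(x) in F_3[x]: f(x) = (x + 1)·a(x) + (2x);  a(x) = (2x)·(2x) + (2). The last nonzero remainder is the constant 2 = gcd(f, a) in F_3. Back-substituting through the division chain expresses 2 = s(x)·a(x) + t(x)·f(x) with s(x) ≡ 2x^2 + 2x + 1 (mod f), so (2x^2 + 2x + 1)·a(x) ≡ 2 (mod f). Multiplying by 2^(-1) ≡ 2 in F_3 gives a(x)^(-1) ≡ 2·(2x^2 + 2x + 1) ≡ x^2 + x + 2 (mod f). Check: (x^2 + 2)·(x^2 + x + 2) = x^4 + x^3 + x^2 + 2x + 1 ≡ 1 (mod x^3 + x^2 + x + 2).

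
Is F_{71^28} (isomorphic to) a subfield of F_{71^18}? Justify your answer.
No: F_{71^28} is not a subfield of F_{71^18}

F_{p^m} embeds in F_{p^n} iff m | n. Here 28 ∤ 18 (since 18 = 0·28 + 18 with remainder 18 ≠ 0), so F_{71^28} is not a subfield of F_{71^18}. Equivalently: if it were, the tower law would give 28 = [F_{71^28}:F_71] dividing [F_{71^18}:F_71] = 18, contradiction.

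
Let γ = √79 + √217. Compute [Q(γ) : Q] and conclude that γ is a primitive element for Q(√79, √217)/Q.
[Q(γ) : Q] = 4 (equivalently, Q(γ) = Q(√79, √217))

Obviously Q(γ) ⊆ Q(√79, √217), and [Q(√79, √217):Q] = 4 (since 79, 217 are distinct squarefree integers > 1 with 17143 not a perfect square). To show equality we compute the minimal polynomial of γ. From γ = √79 + √217: γ^2 = 79 + 2√(17143) + 217 = 296 + 2√(17143), so γ^2 - 296 = 2√(17143); squaring, (γ^2 - 296)^2 = 4·17143, i.e. γ^4 - 592γ^2 + 87616 - 68572 = 0, i.e. γ^4 - 592γ^2 + 19044 = 0. So γ is a root of x^4 - 592x^2 + 19044. This polynomial is irreducible over Q: it has no rational root (each ±√79 ± √217 is irrational), and any factorization into two quadratics over Q would force √(17143) ∈ Q (pairing opposite roots) or √79, √217 ∈ Q (other pairings), all impossible. Hence [Q(γ):Q] = 4 = [Q(√79, √217):Q], so Q(γ) = Q(√79, √217).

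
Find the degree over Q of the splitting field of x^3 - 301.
[K : Q] = 6

The roots of x^3 - 301 are ∛301, ω∛301, ω^2∛301 where ω = e^(2πi/3) is a primitive cube root of unity, so K = Q(∛301, ω). Now [Q(∛301):Q] = 3 (since 301 is not a perfect cube, x^3 - 301 is irreducible) and [Q(ω):Q] = 2. Both 2 and 3 divide [K:Q], and [K:Q] ≤ 3·2 = 6, so [K:Q] = 6. (Equivalently: Q(∛301) ⊂ R but ω ∉ R, so [K : Q(∛301)] = 2.)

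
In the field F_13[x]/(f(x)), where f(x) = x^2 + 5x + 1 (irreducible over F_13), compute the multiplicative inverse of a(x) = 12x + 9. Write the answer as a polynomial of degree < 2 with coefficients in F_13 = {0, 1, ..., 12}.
a(x)^(-1) ≡ 4x + 4 (mod f(x))

Since f is irreducible over F_13, F_13[x]/(f) is a field and a(x) ≠ 0 has an inverse. Apply the extended Euclidean algorithm to f(x) and a(x) in F_13[x]: f(x) = (12x + 12)·a(x) + (10). The last nonzero remainder is the constant 10 = gcd(f, a) in F_13. Back-substituting through the division chain expresses 10 = s(x)·a(x) + t(x)·f(x) with s(x) ≡ x + 1 (mod f), so (x + 1)·a(x) ≡ 10 (mod f). Multiplying by 10^(-1) ≡ 4 in F_13 gives a(x)^(-1) ≡ 4·(x + 1) ≡ 4x + 4 (mod f). Check: (12x + 9)·(4x + 4) = 9x^2 + 6x + 10 ≡ 1 (mod x^2 + 5x + 1).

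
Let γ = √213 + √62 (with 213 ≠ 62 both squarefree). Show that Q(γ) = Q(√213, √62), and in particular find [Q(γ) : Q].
[Q(γ) : Q] = 4 (equivalently, Q(γ) = Q(√213, √62))

Obviously Q(γ) ⊆ Q(√213, √62), and [Q(√213, √62):Q] = 4 (since 213, 62 are distinct squarefree integers > 1 with 13206 not a perfect square). To show equality we compute the minimal polynomial of γ. From γ = √213 + √62: γ^2 = 213 + 2√(13206) + 62 = 275 + 2√(13206), so γ^2 - 275 = 2√(13206); squaring, (γ^2 - 275)^2 = 4·13206, i.e. γ^4 - 550γ^2 + 75625 - 52824 = 0, i.e. γ^4 - 550γ^2 + 22801 = 0. So γ is a root of x^4 - 550x^2 + 22801. This polynomial is irreducible over Q: it has no rational root (each ±√213 ± √62 is irrational), and any factorization into two quadratics over Q would force √(13206) ∈ Q (pairing opposite roots) or √213, √62 ∈ Q (other pairings), all impossible. Hence [Q(γ):Q] = 4 = [Q(√213, √62):Q], so Q(γ) = Q(√213, √62).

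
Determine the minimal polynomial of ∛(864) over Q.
m_α(x) = x^3 - 864

α satisfies α^3 = 864, so x^3 - 864 annihilates α. By the rational root test, a rational root p/q (in lowest terms) of x^3 - 864 would satisfy p^3 = 864 q^3, forcing q = 1 and p^3 = 864; but 864 is not a perfect cube, contradiction. A monic cubic over Q with no rational root is irreducible (any nontrivial factorization would include a linear factor). Hence x^3 - 864 is the minimal polynomial of α, and in particular [Q(α):Q] = 3.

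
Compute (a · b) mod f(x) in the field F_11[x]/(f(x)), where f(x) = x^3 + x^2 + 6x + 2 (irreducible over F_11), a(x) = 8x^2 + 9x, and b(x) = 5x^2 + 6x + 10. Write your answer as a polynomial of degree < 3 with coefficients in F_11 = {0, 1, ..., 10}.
a · b ≡ 6x^2 + 4 (mod f(x))

Multiply in F_11[x]: a(x)·b(x) = (8x^2 + 9x)·(5x^2 + 6x + 10) = 7x^4 + 5x^3 + 2x^2 + 2x. This has degree ≥ 3, so divide by f(x) over F_11: 7x^4 + 5x^3 + 2x^2 + 2x = (7x + 9)·(x^3 + x^2 + 6x + 2) + (6x^2 + 4). Hence a·b ≡ 6x^2 + 4 (mod f). (F_11[x]/(f) is a field with 11^3 = 1331 elements since f is irreducible of degree 3.)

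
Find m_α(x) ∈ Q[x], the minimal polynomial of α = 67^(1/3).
m_α(x) = x^3 - 67

α satisfies α^3 = 67, so x^3 - 67 annihilates α. By the rational root test, a rational root p/q (in lowest terms) of x^3 - 67 would satisfy p^3 = 67 q^3, forcing q = 1 and p^3 = 67; but 67 is not a perfect cube, contradiction. A monic cubic over Q with no rational root is irreducible (any nontrivial factorization would include a linear factor). Hence x^3 - 67 is the minimal polynomial of α, and in particular [Q(α):Q] = 3.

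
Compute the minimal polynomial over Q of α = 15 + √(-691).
m_α(x) = x^2 - 30x + 916

From α - 15 = √(-691), squaring gives (α - 15)^2 = -691, i.e. α^2 - 30α + 225 = -691, so α^2 - 30α + 916 = 0. The discriminant of x^2 - 30x + 916 is (-30)^2 - 4·(916) = 900 - 3664 = -2764, and 4·(-691) is not a perfect square in Q since -691 is squarefree and ≠ 1. Hence x^2 - 30x + 916 is irreducible over Q and is the minimal polynomial of α.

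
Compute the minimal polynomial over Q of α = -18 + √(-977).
m_α(x) = x^2 + 36x + 1301

From α + 18 = √(-977), squaring gives (α + 18)^2 = -977, i.e. α^2 + 36α + 324 = -977, so α^2 + 36α + 1301 = 0. The discriminant of x^2 + 36x + 1301 is (36)^2 - 4·(1301) = 1296 - 5204 = -3908, and 4·(-977) is not a perfect square in Q since -977 is squarefree and ≠ 1. Hence x^2 + 36x + 1301 is irreducible over Q and is the minimal polynomial of α.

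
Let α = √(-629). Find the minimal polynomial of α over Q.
m_α(x) = x^2 + 629

α satisfies α^2 + 629 = 0, so x^2 + 629 annihilates α. Since d = -629 is squarefree and ≠ 1, it is not a perfect square in Q, so x^2 + 629 has no rational root and is therefore irreducible over Q (a degree-2 polynomial over a field is irreducible iff it has no root). Hence m_α(x) = x^2 + 629.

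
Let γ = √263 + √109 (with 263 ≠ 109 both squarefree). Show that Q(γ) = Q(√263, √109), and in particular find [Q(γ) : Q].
[Q(γ) : Q] = 4 (equivalently, Q(γ) = Q(√263, √109))

Obviously Q(γ) ⊆ Q(√263, √109), and [Q(√263, √109):Q] = 4 (since 263, 109 are distinct squarefree integers > 1 with 28667 not a perfect square). To show equality we compute the minimal polynomial of γ. From γ = √263 + √109: γ^2 = 263 + 2√(28667) + 109 = 372 + 2√(28667), so γ^2 - 372 = 2√(28667); squaring, (γ^2 - 372)^2 = 4·28667, i.e. γ^4 - 744γ^2 + 138384 - 114668 = 0, i.e. γ^4 - 744γ^2 + 23716 = 0. So γ is a root of x^4 - 744x^2 + 23716. This polynomial is irreducible over Q: it has no rational root (each ±√263 ± √109 is irrational), and any factorization into two quadratics over Q would force √(28667) ∈ Q (pairing opposite roots) or √263, √109 ∈ Q (other pairings), all impossible. Hence [Q(γ):Q] = 4 = [Q(√263, √109):Q], so Q(γ) = Q(√263, √109).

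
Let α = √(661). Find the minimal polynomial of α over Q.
m_α(x) = x^2 - 661

α satisfies α^2 - 661 = 0, so x^2 - 661 annihilates α. Since d = 661 is squarefree and ≠ 1, it is not a perfect square in Q, so x^2 - 661 has no rational root and is therefore irreducible over Q (a degree-2 polynomial over a field is irreducible iff it has no root). Hence m_α(x) = x^2 - 661.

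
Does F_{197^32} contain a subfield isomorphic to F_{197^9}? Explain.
No: F_{197^9} is not a subfield of F_{197^32}

F_{p^m} embeds in F_{p^n} iff m | n. Here 9 ∤ 32 (since 32 = 3·9 + 5 with remainder 5 ≠ 0), so F_{197^9} is not a subfield of F_{197^32}. Equivalently: if it were, the tower law would give 9 = [F_{197^9}:F_197] dividing [F_{197^32}:F_197] = 32, contradiction.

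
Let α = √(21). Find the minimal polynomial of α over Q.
m_α(x) = x^2 - 21

α satisfies α^2 - 21 = 0, so x^2 - 21 annihilates α. Since d = 21 is squarefree and ≠ 1, it is not a perfect square in Q, so x^2 - 21 has no rational root and is therefore irreducible over Q (a degree-2 polynomial over a field is irreducible iff it has no root). Hence m_α(x) = x^2 - 21.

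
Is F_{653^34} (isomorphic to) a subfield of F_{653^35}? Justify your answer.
No: F_{653^34} is not a subfield of F_{653^35}

F_{p^m} embeds in F_{p^n} iff m | n. Here 34 ∤ 35 (since 35 = 1·34 + 1 with remainder 1 ≠ 0), so F_{653^34} is not a subfield of F_{653^35}. Equivalently: if it were, the tower law would give 34 = [F_{653^34}:F_653] dividing [F_{653^35}:F_653] = 35, contradiction.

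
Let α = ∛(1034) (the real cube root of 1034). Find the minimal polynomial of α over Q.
m_α(x) = x^3 - 1034

α satisfies α^3 = 1034, so x^3 - 1034 annihilates α. By the rational root test, a rational root p/q (in lowest terms) of x^3 - 1034 would satisfy p^3 = 1034 q^3, forcing q = 1 and p^3 = 1034; but 1034 is not a perfect cube, contradiction. A monic cubic over Q with no rational root is irreducible (any nontrivial factorization would include a linear factor). Hence x^3 - 1034 is the minimal polynomial of α, and in particular [Q(α):Q] = 3.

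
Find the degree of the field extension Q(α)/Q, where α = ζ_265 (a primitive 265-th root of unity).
[Q(α):Q] = 208

The minimal polynomial of ζ_265 over Q is the 265-th cyclotomic polynomial Φ_265(x), which is irreducible over Q and has degree φ(265) = 208. Hence [Q(α):Q] = φ(265) = 208.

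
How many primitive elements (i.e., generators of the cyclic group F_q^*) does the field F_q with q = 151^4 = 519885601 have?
There are φ(519885600) = 121098240 primitive elements

F_q^* is cyclic of order q - 1 = 519885600. A cyclic group of order m has exactly φ(m) generators. Here m = 519885600 = 2^5 · 3 · 5^2 · 13 · 19 · 877, so the number of primitive elements is φ(519885600) = 121098240.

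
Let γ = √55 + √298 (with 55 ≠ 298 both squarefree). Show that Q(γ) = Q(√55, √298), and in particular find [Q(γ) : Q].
[Q(γ) : Q] = 4 (equivalently, Q(γ) = Q(√55, √298))

Obviously Q(γ) ⊆ Q(√55, √298), and [Q(√55, √298):Q] = 4 (since 55, 298 are distinct squarefree integers > 1 with 16390 not a perfect square). To show equality we compute the minimal polynomial of γ. From γ = √55 + √298: γ^2 = 55 + 2√(16390) + 298 = 353 + 2√(16390), so γ^2 - 353 = 2√(16390); squaring, (γ^2 - 353)^2 = 4·16390, i.e. γ^4 - 706γ^2 + 124609 - 65560 = 0, i.e. γ^4 - 706γ^2 + 59049 = 0. So γ is a root of x^4 - 706x^2 + 59049. This polynomial is irreducible over Q: it has no rational root (each ±√55 ± √298 is irrational), and any factorization into two quadratics over Q would force √(16390) ∈ Q (pairing opposite roots) or √55, √298 ∈ Q (other pairings), all impossible. Hence [Q(γ):Q] = 4 = [Q(√55, √298):Q], so Q(γ) = Q(√55, √298).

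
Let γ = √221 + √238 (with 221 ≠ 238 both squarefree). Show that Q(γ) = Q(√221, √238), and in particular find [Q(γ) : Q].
[Q(γ) : Q] = 4 (equivalently, Q(γ) = Q(√221, √238))

Obviously Q(γ) ⊆ Q(√221, √238), and [Q(√221, √238):Q] = 4 (since 221, 238 are distinct squarefree integers > 1 with 52598 not a perfect square). To show equality we compute the minimal polynomial of γ. From γ = √221 + √238: γ^2 = 221 + 2√(52598) + 238 = 459 + 2√(52598), so γ^2 - 459 = 2√(52598); squaring, (γ^2 - 459)^2 = 4·52598, i.e. γ^4 - 918γ^2 + 210681 - 210392 = 0, i.e. γ^4 - 918γ^2 + 289 = 0. So γ is a root of x^4 - 918x^2 + 289. This polynomial is irreducible over Q: it has no rational root (each ±√221 ± √238 is irrational), and any factorization into two quadratics over Q would force √(52598) ∈ Q (pairing opposite roots) or √221, √238 ∈ Q (other pairings), all impossible. Hence [Q(γ):Q] = 4 = [Q(√221, √238):Q], so Q(γ) = Q(√221, √238).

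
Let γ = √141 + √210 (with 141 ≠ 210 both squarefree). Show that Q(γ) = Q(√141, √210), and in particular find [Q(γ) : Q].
[Q(γ) : Q] = 4 (equivalently, Q(γ) = Q(√141, √210))

Obviously Q(γ) ⊆ Q(√141, √210), and [Q(√141, √210):Q] = 4 (since 141, 210 are distinct squarefree integers > 1 with 29610 not a perfect square). To show equality we compute the minimal polynomial of γ. From γ = √141 + √210: γ^2 = 141 + 2√(29610) + 210 = 351 + 2√(29610), so γ^2 - 351 = 2√(29610); squaring, (γ^2 - 351)^2 = 4·29610, i.e. γ^4 - 702γ^2 + 123201 - 118440 = 0, i.e. γ^4 - 702γ^2 + 4761 = 0. So γ is a root of x^4 - 702x^2 + 4761. This polynomial is irreducible over Q: it has no rational root (each ±√141 ± √210 is irrational), and any factorization into two quadratics over Q would force √(29610) ∈ Q (pairing opposite roots) or √141, √210 ∈ Q (other pairings), all impossible. Hence [Q(γ):Q] = 4 = [Q(√141, √210):Q], so Q(γ) = Q(√141, √210).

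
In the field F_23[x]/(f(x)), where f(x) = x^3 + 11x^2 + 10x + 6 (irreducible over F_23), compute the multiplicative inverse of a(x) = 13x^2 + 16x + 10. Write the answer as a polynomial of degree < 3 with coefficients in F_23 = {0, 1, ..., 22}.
a(x)^(-1) ≡ 12x^2 + 14x + 16 (mod f(x))

Since f is irreducible over F_23, F_23[x]/(f) is a field and a(x) ≠ 0 has an inverse. Apply the extended Euclidean algorithm to f(x) and a(x) in F_23[x]: f(x) = (16x + 13)·a(x) + (10x + 14);  a(x) = (22x + 3)·(10x + 14) + (14). The last nonzero remainder is the constant 14 = gcd(f, a) in F_23. Back-substituting through the division chain expresses 14 = s(x)·a(x) + t(x)·f(x) with s(x) ≡ 7x^2 + 12x + 17 (mod f), so (7x^2 + 12x + 17)·a(x) ≡ 14 (mod f). Multiplying by 14^(-1) ≡ 5 in F_23 gives a(x)^(-1) ≡ 5·(7x^2 + 12x + 17) ≡ 12x^2 + 14x + 16 (mod f). Check: (13x^2 + 16x + 10)·(12x^2 + 14x + 16) = 18x^4 + 6x^3 + 5x + 22 ≡ 1 (mod x^3 + 11x^2 + 10x + 6).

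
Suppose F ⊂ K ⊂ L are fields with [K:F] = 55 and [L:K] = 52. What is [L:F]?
[L:F] = 2860

The tower law says that for any tower of field extensions F ⊂ K ⊂ L with finite degrees, [L:F] = [L:K] · [K:F]. Here this gives [L:F] = 52 · 55 = 2860.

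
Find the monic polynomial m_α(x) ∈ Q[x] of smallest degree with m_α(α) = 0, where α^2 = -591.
m_α(x) = x^2 + 591

α satisfies α^2 + 591 = 0, so x^2 + 591 annihilates α. Since d = -591 is squarefree and ≠ 1, it is not a perfect square in Q, so x^2 + 591 has no rational root and is therefore irreducible over Q (a degree-2 polynomial over a field is irreducible iff it has no root). Hence m_α(x) = x^2 + 591.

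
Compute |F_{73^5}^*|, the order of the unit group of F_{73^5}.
|F_{73^5}^*| = 2073071592

F_{73^5} has 73^5 = 2073071593 elements; its multiplicative group consists of all nonzero elements, so |F_{73^5}^*| = 2073071593 - 1 = 2073071592. (It is cyclic since any finite subgroup of the multiplicative group of a field is cyclic.)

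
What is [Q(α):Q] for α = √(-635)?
[Q(α):Q] = 2

[Q(α):Q] equals the degree of the minimal polynomial of α. Here α^2 = -635 and x^2 + 635 is irreducible (d = -635 is squarefree, ≠ 1, hence not a square), so deg(m_α) = 2. Thus [Q(α):Q] = 2.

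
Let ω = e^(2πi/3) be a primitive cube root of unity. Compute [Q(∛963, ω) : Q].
[Q(∛963, ω) : Q] = 6

[Q(∛963):Q] = 3 (min poly x^3 - 963, irreducible since 963 is not a perfect cube). [Q(ω):Q] = 2 (min poly x^2 + x + 1). Since Q(∛963) ⊂ R and ω ∉ R, we have ω ∉ Q(∛963), so x^2 + x + 1 remains irreducible over Q(∛963) and [Q(∛963, ω) : Q(∛963)] = 2. By the tower law, [Q(∛963, ω) : Q] = 3 · 2 = 6. (In fact Q(∛963, ω) is the splitting field of x^3 - 963 over Q.)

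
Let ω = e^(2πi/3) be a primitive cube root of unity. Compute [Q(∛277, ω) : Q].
[Q(∛277, ω) : Q] = 6

[Q(∛277):Q] = 3 (min poly x^3 - 277, irreducible since 277 is not a perfect cube). [Q(ω):Q] = 2 (min poly x^2 + x + 1). Since Q(∛277) ⊂ R and ω ∉ R, we have ω ∉ Q(∛277), so x^2 + x + 1 remains irreducible over Q(∛277) and [Q(∛277, ω) : Q(∛277)] = 2. By the tower law, [Q(∛277, ω) : Q] = 3 · 2 = 6. (In fact Q(∛277, ω) is the splitting field of x^3 - 277 over Q.)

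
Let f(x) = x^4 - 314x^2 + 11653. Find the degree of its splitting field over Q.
[K : Q] = 4

Solving the quadratic in x^2: x^2 = (314 ± √(314^2 - 4·11653))/2 = (314 ± √51984)/2 = (314 ± 228)/2, giving x^2 = 43 or x^2 = 271. So f(x) = (x^2 - 43)(x^2 - 271) and the roots of f are ±√43, ±√271. Hence the splitting field is K = Q(√43, √271). Since 43 and 271 are distinct squarefree integers > 1, their product 11653 is not a perfect square, so √271 ∉ Q(√43). By the tower law [K:Q] = [Q(√43,√271):Q(√43)] · [Q(√43):Q] = 2 · 2 = 4.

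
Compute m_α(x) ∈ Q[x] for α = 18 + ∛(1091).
m_α(x) = x^3 - 54x^2 + 972x - 6923

Set β = α - 18 = ∛(1091), so β^3 = 1091. Then (α - 18)^3 - 1091 = 0, i.e. α is a root of g(x) = (x - 18)^3 - 1091 = x^3 - 54x^2 + 972x - 6923. Since g(x) = h(x - 18) where h(x) = x^3 - 1091, and h is irreducible over Q (because 1091 is not a perfect cube, so h has no rational root, and a monic cubic with no rational root is irreducible), g is also irreducible (irreducibility is preserved under the substitution x → x - 18). Hence m_α(x) = x^3 - 54x^2 + 972x - 6923.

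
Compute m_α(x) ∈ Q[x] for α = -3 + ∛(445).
m_α(x) = x^3 + 9x^2 + 27x - 418

Set β = α + 3 = ∛(445), so β^3 = 445. Then (α + 3)^3 - 445 = 0, i.e. α is a root of g(x) = (x + 3)^3 - 445 = x^3 + 9x^2 + 27x - 418. Since g(x) = h(x + 3) where h(x) = x^3 - 445, and h is irreducible over Q (because 445 is not a perfect cube, so h has no rational root, and a monic cubic with no rational root is irreducible), g is also irreducible (irreducibility is preserved under the substitution x → x + 3). Hence m_α(x) = x^3 + 9x^2 + 27x - 418.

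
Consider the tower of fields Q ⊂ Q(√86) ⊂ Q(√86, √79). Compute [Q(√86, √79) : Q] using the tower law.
[Q(√86, √79) : Q] = 4

[Q(√86):Q] = 2 (min poly x^2 - 86, irreducible since 86 is squarefree > 1). For the top step, suppose √79 ∈ Q(√86), say √79 = c + d√86 with c, d ∈ Q. Squaring: 79 = c^2 + 86d^2 + 2cd√86. Since √86 ∉ Q this forces 2cd = 0. If d = 0 then √79 = c ∈ Q, contradicting 79 squarefree > 1. If c = 0 then 79 = 86d^2, so 86·79 = (86d)^2 is a perfect square in Q — but 86·79 = 6794 is not a perfect square (since 86 and 79 are distinct squarefree integers). Contradiction. Hence √79 ∉ Q(√86), so x^2 - 79 stays irreducible over Q(√86) and [Q(√86, √79) : Q(√86)] = 2. By the tower law, [Q(√86, √79) : Q] = 2 · 2 = 4.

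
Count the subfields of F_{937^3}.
F_{937^3} has 2 subfields

The subfields of F_{p^n} are exactly the fields F_{p^d} for d | n (each is the fixed field of the unique index-d subgroup of Gal(F_{p^n}/F_p) ≅ Z/nZ). The divisors of n = 3 are {1, 3}, giving 2 subfields: F_{937^1}, F_{937^3}.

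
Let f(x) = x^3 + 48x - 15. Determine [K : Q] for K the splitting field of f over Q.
[K : Q] = 6

By the rational root test, any rational root of the monic integer polynomial f(x) = x^3 + 48x - 15 must be an integer dividing the constant term -15, i.e. one of ±{1, 3, 5, 15}. Evaluating: f(1) = 34, f(-1) = -64, f(3) = 156, f(-3) = -186, f(5) = 350, f(-5) = -380, f(15) = 4080, f(-15) = -4110; none is 0, so f has no rational root and is therefore irreducible over Q (a cubic with no linear factor over a field is irreducible). For an irreducible cubic, the Galois group is A_3 or S_3 according as the discriminant disc(f) = -4a^3 - 27b^2 = -4·(48)^3 - 27·(-15)^2 = -448443 is or is not a square in Q. Here disc(f) = -448443 is not a perfect square in Q, so the Galois group of f over Q is not contained in A_3 and must be all of S_3. The splitting field has degree |S_3| = 6 over Q, so [K : Q] = 6.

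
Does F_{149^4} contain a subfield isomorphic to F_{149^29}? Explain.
No: F_{149^29} is not a subfield of F_{149^4}

F_{p^m} embeds in F_{p^n} iff m | n. Here 29 ∤ 4 (since 4 = 0·29 + 4 with remainder 4 ≠ 0), so F_{149^29} is not a subfield of F_{149^4}. Equivalently: if it were, the tower law would give 29 = [F_{149^29}:F_149] dividing [F_{149^4}:F_149] = 4, contradiction.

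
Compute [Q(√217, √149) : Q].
[Q(√217, √149) : Q] = 4

[Q(√217):Q] = 2 (min poly x^2 - 217, irreducible since 217 is squarefree > 1). For the top step, suppose √149 ∈ Q(√217), say √149 = c + d√217 with c, d ∈ Q. Squaring: 149 = c^2 + 217d^2 + 2cd√217. Since √217 ∉ Q this forces 2cd = 0. If d = 0 then √149 = c ∈ Q, contradicting 149 squarefree > 1. If c = 0 then 149 = 217d^2, so 217·149 = (217d)^2 is a perfect square in Q — but 217·149 = 32333 is not a perfect square (since 217 and 149 are distinct squarefree integers). Contradiction. Hence √149 ∉ Q(√217), so x^2 - 149 stays irreducible over Q(√217) and [Q(√217, √149) : Q(√217)] = 2. By the tower law, [Q(√217, √149) : Q] = 2 · 2 = 4.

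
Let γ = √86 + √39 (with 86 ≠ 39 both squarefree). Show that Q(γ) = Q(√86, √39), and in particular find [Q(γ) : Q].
[Q(γ) : Q] = 4 (equivalently, Q(γ) = Q(√86, √39))

Obviously Q(γ) ⊆ Q(√86, √39), and [Q(√86, √39):Q] = 4 (since 86, 39 are distinct squarefree integers > 1 with 3354 not a perfect square). To show equality we compute the minimal polynomial of γ. From γ = √86 + √39: γ^2 = 86 + 2√(3354) + 39 = 125 + 2√(3354), so γ^2 - 125 = 2√(3354); squaring, (γ^2 - 125)^2 = 4·3354, i.e. γ^4 - 250γ^2 + 15625 - 13416 = 0, i.e. γ^4 - 250γ^2 + 2209 = 0. So γ is a root of x^4 - 250x^2 + 2209. This polynomial is irreducible over Q: it has no rational root (each ±√86 ± √39 is irrational), and any factorization into two quadratics over Q would force √(3354) ∈ Q (pairing opposite roots) or √86, √39 ∈ Q (other pairings), all impossible. Hence [Q(γ):Q] = 4 = [Q(√86, √39):Q], so Q(γ) = Q(√86, √39).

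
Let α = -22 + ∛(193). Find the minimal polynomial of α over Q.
m_α(x) = x^3 + 66x^2 + 1452x + 10455

Set β = α + 22 = ∛(193), so β^3 = 193. Then (α + 22)^3 - 193 = 0, i.e. α is a root of g(x) = (x + 22)^3 - 193 = x^3 + 66x^2 + 1452x + 10455. Since g(x) = h(x + 22) where h(x) = x^3 - 193, and h is irreducible over Q (because 193 is not a perfect cube, so h has no rational root, and a monic cubic with no rational root is irreducible), g is also irreducible (irreducibility is preserved under the substitution x → x + 22). Hence m_α(x) = x^3 + 66x^2 + 1452x + 10455.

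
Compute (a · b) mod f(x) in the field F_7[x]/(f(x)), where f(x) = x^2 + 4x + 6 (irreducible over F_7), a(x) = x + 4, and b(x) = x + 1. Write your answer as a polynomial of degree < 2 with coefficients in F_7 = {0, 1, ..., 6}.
a · b ≡ x + 5 (mod f(x))

Multiply in F_7[x]: a(x)·b(x) = (x + 4)·(x + 1) = x^2 + 5x + 4. This has degree ≥ 2, so divide by f(x) over F_7: x^2 + 5x + 4 = (1)·(x^2 + 4x + 6) + (x + 5). Hence a·b ≡ x + 5 (mod f). (F_7[x]/(f) is a field with 7^2 = 49 elements since f is irreducible of degree 2.)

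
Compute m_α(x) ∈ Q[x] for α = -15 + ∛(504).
m_α(x) = x^3 + 45x^2 + 675x + 2871

Set β = α + 15 = ∛(504), so β^3 = 504. Then (α + 15)^3 - 504 = 0, i.e. α is a root of g(x) = (x + 15)^3 - 504 = x^3 + 45x^2 + 675x + 2871. Since g(x) = h(x + 15) where h(x) = x^3 - 504, and h is irreducible over Q (because 504 is not a perfect cube, so h has no rational root, and a monic cubic with no rational root is irreducible), g is also irreducible (irreducibility is preserved under the substitution x → x + 15). Hence m_α(x) = x^3 + 45x^2 + 675x + 2871.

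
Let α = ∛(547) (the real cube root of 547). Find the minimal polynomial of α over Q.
m_α(x) = x^3 - 547

α satisfies α^3 = 547, so x^3 - 547 annihilates α. By the rational root test, a rational root p/q (in lowest terms) of x^3 - 547 would satisfy p^3 = 547 q^3, forcing q = 1 and p^3 = 547; but 547 is not a perfect cube, contradiction. A monic cubic over Q with no rational root is irreducible (any nontrivial factorization would include a linear factor). Hence x^3 - 547 is the minimal polynomial of α, and in particular [Q(α):Q] = 3.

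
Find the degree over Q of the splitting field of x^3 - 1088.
[K : Q] = 6

The roots of x^3 - 1088 are ∛1088, ω∛1088, ω^2∛1088 where ω = e^(2πi/3) is a primitive cube root of unity, so K = Q(∛1088, ω). Now [Q(∛1088):Q] = 3 (since 1088 is not a perfect cube, x^3 - 1088 is irreducible) and [Q(ω):Q] = 2. Both 2 and 3 divide [K:Q], and [K:Q] ≤ 3·2 = 6, so [K:Q] = 6. (Equivalently: Q(∛1088) ⊂ R but ω ∉ R, so [K : Q(∛1088)] = 2.)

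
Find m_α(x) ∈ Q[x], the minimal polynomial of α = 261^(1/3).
m_α(x) = x^3 - 261

α satisfies α^3 = 261, so x^3 - 261 annihilates α. By the rational root test, a rational root p/q (in lowest terms) of x^3 - 261 would satisfy p^3 = 261 q^3, forcing q = 1 and p^3 = 261; but 261 is not a perfect cube, contradiction. A monic cubic over Q with no rational root is irreducible (any nontrivial factorization would include a linear factor). Hence x^3 - 261 is the minimal polynomial of α, and in particular [Q(α):Q] = 3.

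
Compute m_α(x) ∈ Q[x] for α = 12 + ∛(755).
m_α(x) = x^3 - 36x^2 + 432x - 2483

Set β = α - 12 = ∛(755), so β^3 = 755. Then (α - 12)^3 - 755 = 0, i.e. α is a root of g(x) = (x - 12)^3 - 755 = x^3 - 36x^2 + 432x - 2483. Since g(x) = h(x - 12) where h(x) = x^3 - 755, and h is irreducible over Q (because 755 is not a perfect cube, so h has no rational root, and a monic cubic with no rational root is irreducible), g is also irreducible (irreducibility is preserved under the substitution x → x - 12). Hence m_α(x) = x^3 - 36x^2 + 432x - 2483.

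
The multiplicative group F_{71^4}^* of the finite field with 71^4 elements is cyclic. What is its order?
|F_{71^4}^*| = 25411680

F_{71^4} has 71^4 = 25411681 elements; its multiplicative group consists of all nonzero elements, so |F_{71^4}^*| = 25411681 - 1 = 25411680. (It is cyclic since any finite subgroup of the multiplicative group of a field is cyclic.)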